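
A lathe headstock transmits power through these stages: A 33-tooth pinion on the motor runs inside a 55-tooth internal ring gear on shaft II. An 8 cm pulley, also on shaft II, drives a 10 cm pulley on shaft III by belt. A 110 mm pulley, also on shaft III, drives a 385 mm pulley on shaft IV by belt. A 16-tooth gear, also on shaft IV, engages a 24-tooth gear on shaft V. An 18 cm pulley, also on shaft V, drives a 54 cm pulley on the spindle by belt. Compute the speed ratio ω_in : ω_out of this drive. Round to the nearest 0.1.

Each stage contributes driven/driver: internal gear 55/33 = 1.6667, belt 10/8 = 1.25, belt 385/110 = 3.5, gear mesh 24/16 = 1.5, belt 54/18 = 3.
Overall: 1.6667 × 1.25 × 3.5 × 1.5 × 3 = 32.812.

32.8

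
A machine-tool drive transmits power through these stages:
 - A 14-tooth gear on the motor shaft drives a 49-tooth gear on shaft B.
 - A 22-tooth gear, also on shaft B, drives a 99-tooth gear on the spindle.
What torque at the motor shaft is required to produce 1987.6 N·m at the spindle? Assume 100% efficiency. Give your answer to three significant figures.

126 N·m

Overall ratio R = 3.5 × 4.5 = 15.75.
Input torque = output torque / R = 1987.6 / 15.75 = 126.2 N·m.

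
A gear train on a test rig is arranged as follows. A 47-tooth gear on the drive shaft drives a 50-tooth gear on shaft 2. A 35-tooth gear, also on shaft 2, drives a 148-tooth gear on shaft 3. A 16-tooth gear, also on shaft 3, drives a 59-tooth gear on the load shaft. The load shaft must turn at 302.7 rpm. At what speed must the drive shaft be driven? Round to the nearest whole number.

5021 rpm

Overall ratio R = 1.0638 × 4.2286 × 3.6875 = 16.588.
Required input speed = output speed × R = 302.7 × 16.588 = 5021.2 rpm.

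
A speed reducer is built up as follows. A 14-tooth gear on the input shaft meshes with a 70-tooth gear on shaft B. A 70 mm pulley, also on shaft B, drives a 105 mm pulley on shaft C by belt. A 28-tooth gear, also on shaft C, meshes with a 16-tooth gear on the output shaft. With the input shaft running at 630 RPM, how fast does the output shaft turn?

the input shaft → shaft B (gear mesh, 70/14): 630 ÷ 5 = 126 RPM
shaft B → shaft C (belt, 105/70): 126 ÷ 1.5 = 84 RPM
shaft C → the output shaft (gear mesh, 16/28): 84 ÷ 0.57143 = 147 RPM

147 RPM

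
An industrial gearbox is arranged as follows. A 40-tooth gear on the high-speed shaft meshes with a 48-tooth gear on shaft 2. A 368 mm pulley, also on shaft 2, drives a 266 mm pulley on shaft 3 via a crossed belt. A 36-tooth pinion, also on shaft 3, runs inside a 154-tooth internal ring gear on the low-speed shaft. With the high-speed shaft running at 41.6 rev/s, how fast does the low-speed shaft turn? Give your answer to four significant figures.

11.21 rev/s

gear mesh 48/40 = 1.2 → 41.6/1.2 = 34.667 rev/s
belt 266/368 = 0.72283 → 34.667/0.72283 = 47.96 rev/s
internal gear 154/36 = 4.2778 → 47.96/4.2778 = 11.211 rev/s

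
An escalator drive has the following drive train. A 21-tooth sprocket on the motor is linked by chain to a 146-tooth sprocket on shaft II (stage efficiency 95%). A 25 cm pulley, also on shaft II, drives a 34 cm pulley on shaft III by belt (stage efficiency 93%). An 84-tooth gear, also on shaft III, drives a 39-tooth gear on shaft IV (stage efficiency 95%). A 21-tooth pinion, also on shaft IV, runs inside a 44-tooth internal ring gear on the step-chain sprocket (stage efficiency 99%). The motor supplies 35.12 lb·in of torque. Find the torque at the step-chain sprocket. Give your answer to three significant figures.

268 lb·in

After the chain (146/21): 35.12 × 6.9524 × 0.95 = 231.96 lb·in
After the belt (34/25): 231.96 × 1.36 × 0.93 = 293.38 lb·in
After the gear mesh (39/84): 293.38 × 0.46429 × 0.95 = 129.4 lb·in
After the internal gear (44/21): 129.4 × 2.0952 × 0.99 = 268.42 lb·in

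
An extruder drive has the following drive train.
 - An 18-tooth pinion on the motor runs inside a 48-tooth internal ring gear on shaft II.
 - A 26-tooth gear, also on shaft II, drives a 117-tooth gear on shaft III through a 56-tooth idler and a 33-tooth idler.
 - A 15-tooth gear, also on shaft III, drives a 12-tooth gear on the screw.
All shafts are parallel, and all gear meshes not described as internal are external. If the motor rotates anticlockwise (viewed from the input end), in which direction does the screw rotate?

the motor → shaft II: internal mesh, same direction → CCW.
shaft II → shaft III: driver → idler → idler → driven is 3 external meshes, 3 reversals → CW.
shaft III → the screw: external mesh, 1 reversal → CCW.
4 reversals in total — an even number — so the screw turns the same way as the motor.

anticlockwise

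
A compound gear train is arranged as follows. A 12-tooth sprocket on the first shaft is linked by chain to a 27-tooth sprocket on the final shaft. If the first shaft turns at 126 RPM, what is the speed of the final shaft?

56 RPM

the first shaft → the final shaft (chain, 27/12): 126 ÷ 2.25 = 56 RPM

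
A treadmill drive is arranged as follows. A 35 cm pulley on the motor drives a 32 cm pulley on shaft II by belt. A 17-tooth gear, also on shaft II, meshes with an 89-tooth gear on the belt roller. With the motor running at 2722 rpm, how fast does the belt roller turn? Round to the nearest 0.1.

belt 32/35 = 0.91429 → 2722/0.91429 = 2977.2 rpm
gear mesh 89/17 = 5.2353 → 2977.2/5.2353 = 568.68 rpm

568.7 rpm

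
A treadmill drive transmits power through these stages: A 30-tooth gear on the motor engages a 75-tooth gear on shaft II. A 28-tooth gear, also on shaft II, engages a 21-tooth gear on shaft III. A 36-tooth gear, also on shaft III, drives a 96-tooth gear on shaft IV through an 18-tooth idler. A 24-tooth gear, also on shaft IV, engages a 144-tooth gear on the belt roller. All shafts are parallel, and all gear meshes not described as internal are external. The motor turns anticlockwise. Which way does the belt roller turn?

the motor → shaft II: external mesh, 1 reversal → CW.
shaft II → shaft III: external mesh, 1 reversal → CCW.
shaft III → shaft IV: driver → idler → driven is 2 external meshes, 2 reversals → CCW.
shaft IV → the belt roller: external mesh, 1 reversal → CW.
5 reversals in total — an odd number — so the belt roller turns opposite to the motor.

clockwise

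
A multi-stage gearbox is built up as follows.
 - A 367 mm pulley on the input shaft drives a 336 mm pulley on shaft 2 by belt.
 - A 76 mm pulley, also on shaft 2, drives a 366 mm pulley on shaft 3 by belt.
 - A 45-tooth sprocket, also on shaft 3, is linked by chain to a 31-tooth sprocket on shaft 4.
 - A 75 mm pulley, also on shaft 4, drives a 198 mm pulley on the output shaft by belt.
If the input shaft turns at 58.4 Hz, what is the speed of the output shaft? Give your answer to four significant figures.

7.283 Hz

the input shaft → shaft 2 (belt, 336/367): 58.4 ÷ 0.91553 = 63.788 Hz
shaft 2 → shaft 3 (belt, 366/76): 63.788 ÷ 4.8158 = 13.246 Hz
shaft 3 → shaft 4 (chain, 31/45): 13.246 ÷ 0.68889 = 19.228 Hz
shaft 4 → the output shaft (belt, 198/75): 19.228 ÷ 2.64 = 7.2831 Hz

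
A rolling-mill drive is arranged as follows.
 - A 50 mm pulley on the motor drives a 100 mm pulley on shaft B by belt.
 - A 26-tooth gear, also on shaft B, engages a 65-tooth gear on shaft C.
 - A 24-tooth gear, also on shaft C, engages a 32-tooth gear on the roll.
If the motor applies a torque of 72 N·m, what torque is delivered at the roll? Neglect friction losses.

After the belt (100/50): 72 × 2 = 144 N·m
After the gear mesh (65/26): 144 × 2.5 = 360 N·m
After the gear mesh (32/24): 360 × 1.3333 = 480 N·m

480 N·m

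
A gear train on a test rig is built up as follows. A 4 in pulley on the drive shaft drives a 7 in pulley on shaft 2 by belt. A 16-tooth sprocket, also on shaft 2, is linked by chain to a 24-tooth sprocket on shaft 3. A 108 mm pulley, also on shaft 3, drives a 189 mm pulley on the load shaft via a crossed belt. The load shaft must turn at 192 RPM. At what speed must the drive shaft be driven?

Overall ratio R = 1.75 × 1.5 × 1.75 = 4.5938.
Required input speed = output speed × R = 192 × 4.5938 = 882 RPM.

882 RPM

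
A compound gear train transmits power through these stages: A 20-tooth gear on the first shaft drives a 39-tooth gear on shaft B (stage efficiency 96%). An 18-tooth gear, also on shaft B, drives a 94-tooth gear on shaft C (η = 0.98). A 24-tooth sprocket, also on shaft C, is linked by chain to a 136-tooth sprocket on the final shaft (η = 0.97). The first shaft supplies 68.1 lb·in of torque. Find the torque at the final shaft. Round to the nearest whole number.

3586 lb·in

Gear mesh: ratio = 39/20 = 1.95; torque at shaft B = 68.1 × 1.95 × 0.96 = 127.48 lb·in.
Gear mesh: ratio = 94/18 = 5.2222; torque at shaft C = 127.48 × 5.2222 × 0.98 = 652.43 lb·in.
Chain: ratio = 136/24 = 5.6667; torque at the final shaft = 652.43 × 5.6667 × 0.97 = 3586.2 lb·in.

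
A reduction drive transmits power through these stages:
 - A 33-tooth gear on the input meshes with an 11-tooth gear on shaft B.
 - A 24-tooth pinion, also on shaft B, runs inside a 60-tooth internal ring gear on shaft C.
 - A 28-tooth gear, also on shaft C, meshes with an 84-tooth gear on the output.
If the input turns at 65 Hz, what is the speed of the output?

the input → shaft B (gear mesh, 11/33): 65 ÷ 0.33333 = 195 Hz
shaft B → shaft C (internal gear, 60/24): 195 ÷ 2.5 = 78 Hz
shaft C → the output (gear mesh, 84/28): 78 ÷ 3 = 26 Hz

26 Hz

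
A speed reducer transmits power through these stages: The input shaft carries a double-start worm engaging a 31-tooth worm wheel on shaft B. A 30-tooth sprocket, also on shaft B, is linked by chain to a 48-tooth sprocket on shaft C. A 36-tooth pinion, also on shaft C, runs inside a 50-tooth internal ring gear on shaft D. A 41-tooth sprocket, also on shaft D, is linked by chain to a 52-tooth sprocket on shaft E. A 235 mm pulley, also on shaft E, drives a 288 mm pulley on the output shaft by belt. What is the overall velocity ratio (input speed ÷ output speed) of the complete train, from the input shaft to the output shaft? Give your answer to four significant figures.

Each stage contributes driven/driver: worm 31/2 = 15.5, chain 48/30 = 1.6, internal gear 50/36 = 1.3889, chain 52/41 = 1.2683, belt 288/235 = 1.2255.
Overall: 15.5 × 1.6 × 1.3889 × 1.2683 × 1.2255 = 53.538.

53.54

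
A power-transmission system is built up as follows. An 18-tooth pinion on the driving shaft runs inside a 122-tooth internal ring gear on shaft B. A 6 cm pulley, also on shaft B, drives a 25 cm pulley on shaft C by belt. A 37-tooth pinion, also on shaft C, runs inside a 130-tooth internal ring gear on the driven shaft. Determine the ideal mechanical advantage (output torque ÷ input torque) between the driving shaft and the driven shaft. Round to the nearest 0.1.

99.2

Each stage contributes driven/driver: internal gear 122/18 = 6.7778, belt 25/6 = 4.1667, internal gear 130/37 = 3.5135.
Overall: 6.7778 × 4.1667 × 3.5135 = 99.224.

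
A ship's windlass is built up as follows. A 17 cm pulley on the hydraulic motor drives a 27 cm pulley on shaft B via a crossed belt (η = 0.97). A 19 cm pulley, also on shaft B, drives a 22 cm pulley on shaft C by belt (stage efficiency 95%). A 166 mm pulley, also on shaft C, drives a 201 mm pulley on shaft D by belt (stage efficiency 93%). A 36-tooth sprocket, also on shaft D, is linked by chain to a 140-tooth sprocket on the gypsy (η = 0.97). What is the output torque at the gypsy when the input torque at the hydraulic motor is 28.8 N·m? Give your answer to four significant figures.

207.3 N·m

belt 27/17 = 1.5882 → τ = 28.8·1.5882·0.97 = 44.369 N·m
belt 22/19 = 1.1579 → τ = 44.369·1.1579·0.95 = 48.806 N·m
belt 201/166 = 1.2108 → τ = 48.806·1.2108·0.93 = 54.959 N·m
chain 140/36 = 3.8889 → τ = 54.959·3.8889·0.97 = 207.32 N·m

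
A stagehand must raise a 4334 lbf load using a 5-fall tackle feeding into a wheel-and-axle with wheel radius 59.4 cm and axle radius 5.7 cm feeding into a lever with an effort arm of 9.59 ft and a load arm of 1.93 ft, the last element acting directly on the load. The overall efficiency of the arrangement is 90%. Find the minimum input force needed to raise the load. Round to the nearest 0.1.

18.6 lbf

Block-and-tackle MA = number of supporting rope parts = 5.
Wheel-and-axle MA = R/r = 59.4/5.7 = 10.421.
Lever MA = effort arm / load arm = 9.59/1.93 = 4.9689.
Combined ideal MA = 5 × 10.421 × 4.9689 = 258.91.
Actual MA = 258.91 × 0.90 = 233.02.
Effort = load / actual MA = 4334 / 233.02 = 18.6 lbf.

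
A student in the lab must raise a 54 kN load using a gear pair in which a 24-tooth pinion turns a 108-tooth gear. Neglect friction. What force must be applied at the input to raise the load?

12 kN

Gear pair MA = 108/24 = 4.5.
Effort = load / MA = 54 / 4.5 = 12 kN.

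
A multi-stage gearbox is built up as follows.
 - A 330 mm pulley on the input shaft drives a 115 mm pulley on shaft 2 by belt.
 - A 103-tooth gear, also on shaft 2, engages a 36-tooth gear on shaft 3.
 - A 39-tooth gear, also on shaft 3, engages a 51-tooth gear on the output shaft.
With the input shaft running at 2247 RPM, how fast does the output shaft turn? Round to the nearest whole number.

14107 RPM

the input shaft → shaft 2 (belt, 115/330): 2247 ÷ 0.34848 = 6447.9 RPM
shaft 2 → shaft 3 (gear mesh, 36/103): 6447.9 ÷ 0.34951 = 18448 RPM
shaft 3 → the output shaft (gear mesh, 51/39): 18448 ÷ 1.3077 = 14107 RPM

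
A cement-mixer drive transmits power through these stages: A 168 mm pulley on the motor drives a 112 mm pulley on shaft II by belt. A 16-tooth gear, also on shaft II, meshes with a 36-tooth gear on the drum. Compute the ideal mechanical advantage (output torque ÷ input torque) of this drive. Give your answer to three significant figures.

1.50

Each stage contributes driven/driver: belt 112/168 = 0.66667, gear mesh 36/16 = 2.25.
Overall: 0.66667 × 2.25 = 1.5.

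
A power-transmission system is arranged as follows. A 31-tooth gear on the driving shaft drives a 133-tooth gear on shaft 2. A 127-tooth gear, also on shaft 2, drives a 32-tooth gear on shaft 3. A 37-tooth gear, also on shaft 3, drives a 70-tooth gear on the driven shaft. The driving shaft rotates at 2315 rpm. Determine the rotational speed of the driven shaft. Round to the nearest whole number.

gear mesh 133/31 = 4.2903 → 2315/4.2903 = 539.59 rpm
gear mesh 32/127 = 0.25197 → 539.59/0.25197 = 2141.5 rpm
gear mesh 70/37 = 1.8919 → 2141.5/1.8919 = 1131.9 rpm

1132 rpm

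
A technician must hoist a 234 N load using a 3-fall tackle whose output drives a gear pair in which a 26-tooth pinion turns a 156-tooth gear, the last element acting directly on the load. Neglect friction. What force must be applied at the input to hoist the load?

Block-and-tackle MA = number of supporting rope parts = 3.
Gear pair MA = 156/26 = 6.
Combined ideal MA = 3 × 6 = 18.
Effort = load / MA = 234 / 18 = 13 N.

13 N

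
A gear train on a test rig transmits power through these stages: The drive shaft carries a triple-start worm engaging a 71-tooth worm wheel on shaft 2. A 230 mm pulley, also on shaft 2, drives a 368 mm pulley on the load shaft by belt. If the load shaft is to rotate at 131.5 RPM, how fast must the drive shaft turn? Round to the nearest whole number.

4979 RPM

Overall ratio R = 23.667 × 1.6 = 37.867.
Required input speed = output speed × R = 131.5 × 37.867 = 4979.5 RPM.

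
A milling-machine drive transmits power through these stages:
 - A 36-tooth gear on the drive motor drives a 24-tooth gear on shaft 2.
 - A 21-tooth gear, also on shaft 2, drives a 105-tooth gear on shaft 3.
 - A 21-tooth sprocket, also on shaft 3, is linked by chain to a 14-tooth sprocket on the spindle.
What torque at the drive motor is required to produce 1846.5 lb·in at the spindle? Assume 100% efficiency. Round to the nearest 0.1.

Overall ratio R = 0.66667 × 5 × 0.66667 = 2.2222.
Input torque = output torque / R = 1846.5 / 2.2222 = 830.92 lb·in.

830.9 lb·in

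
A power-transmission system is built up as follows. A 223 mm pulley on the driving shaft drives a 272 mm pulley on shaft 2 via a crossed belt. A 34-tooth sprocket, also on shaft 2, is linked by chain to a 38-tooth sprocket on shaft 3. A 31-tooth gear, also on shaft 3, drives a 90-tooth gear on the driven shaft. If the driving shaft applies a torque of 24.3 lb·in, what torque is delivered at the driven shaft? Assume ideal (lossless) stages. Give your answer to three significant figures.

Belt: ratio = 272/223 = 1.2197; torque at shaft 2 = 24.3 × 1.2197 = 29.639 lb·in.
Chain: ratio = 38/34 = 1.1176; torque at shaft 3 = 29.639 × 1.1176 = 33.126 lb·in.
Gear mesh: ratio = 90/31 = 2.9032; torque at the driven shaft = 33.126 × 2.9032 = 96.174 lb·in.

96.2 lb·in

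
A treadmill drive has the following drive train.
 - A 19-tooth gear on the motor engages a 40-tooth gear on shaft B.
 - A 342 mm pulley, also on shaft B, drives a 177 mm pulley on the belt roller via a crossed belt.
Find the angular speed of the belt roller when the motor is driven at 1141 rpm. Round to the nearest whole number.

1047 rpm

gear mesh 40/19 = 2.1053 → 1141/2.1053 = 541.98 rpm
belt 177/342 = 0.51754 → 541.98/0.51754 = 1047.2 rpm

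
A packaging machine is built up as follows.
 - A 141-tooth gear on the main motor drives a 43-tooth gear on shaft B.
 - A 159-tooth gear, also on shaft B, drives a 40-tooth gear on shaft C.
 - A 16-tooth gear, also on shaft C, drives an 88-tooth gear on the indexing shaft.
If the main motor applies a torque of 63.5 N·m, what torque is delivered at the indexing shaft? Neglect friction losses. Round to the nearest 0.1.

Gear mesh: ratio = 43/141 = 0.30496; torque at shaft B = 63.5 × 0.30496 = 19.365 N·m.
Gear mesh: ratio = 40/159 = 0.25157; torque at shaft C = 19.365 × 0.25157 = 4.8718 N·m.
Gear mesh: ratio = 88/16 = 5.5; torque at the indexing shaft = 4.8718 × 5.5 = 26.795 N·m.

26.8 N·m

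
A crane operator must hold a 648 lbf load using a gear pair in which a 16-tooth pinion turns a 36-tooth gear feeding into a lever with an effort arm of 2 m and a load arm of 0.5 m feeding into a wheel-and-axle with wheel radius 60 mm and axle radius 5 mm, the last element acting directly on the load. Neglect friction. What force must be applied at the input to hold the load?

6 lbf

Gear pair MA = 36/16 = 2.25.
Lever MA = effort arm / load arm = 2/0.5 = 4.
Wheel-and-axle MA = R/r = 60/5 = 12.
Combined ideal MA = 2.25 × 4 × 12 = 108.
Effort = load / MA = 648 / 108 = 6 lbf.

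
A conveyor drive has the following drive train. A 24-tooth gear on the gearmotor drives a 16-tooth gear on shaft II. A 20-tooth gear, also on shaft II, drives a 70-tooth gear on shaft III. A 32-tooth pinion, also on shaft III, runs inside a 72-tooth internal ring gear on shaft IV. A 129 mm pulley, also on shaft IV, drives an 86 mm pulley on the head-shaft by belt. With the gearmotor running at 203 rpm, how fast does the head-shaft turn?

the gearmotor → shaft II (gear mesh, 16/24): 203 ÷ 0.66667 = 304.5 rpm
shaft II → shaft III (gear mesh, 70/20): 304.5 ÷ 3.5 = 87 rpm
shaft III → shaft IV (internal gear, 72/32): 87 ÷ 2.25 = 38.667 rpm
shaft IV → the head-shaft (belt, 86/129): 38.667 ÷ 0.66667 = 58 rpm

58 rpm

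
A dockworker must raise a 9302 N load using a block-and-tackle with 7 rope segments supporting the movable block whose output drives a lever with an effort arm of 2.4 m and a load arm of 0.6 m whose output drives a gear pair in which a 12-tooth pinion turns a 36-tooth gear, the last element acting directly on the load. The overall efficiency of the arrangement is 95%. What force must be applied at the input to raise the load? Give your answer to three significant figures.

117 N

Block-and-tackle MA = number of supporting rope parts = 7.
Lever MA = effort arm / load arm = 2.4/0.6 = 4.
Gear pair MA = 36/12 = 3.
Combined ideal MA = 7 × 4 × 3 = 84.
Actual MA = 84 × 0.95 = 79.8.
Effort = load / actual MA = 9302 / 79.8 = 116.57 N.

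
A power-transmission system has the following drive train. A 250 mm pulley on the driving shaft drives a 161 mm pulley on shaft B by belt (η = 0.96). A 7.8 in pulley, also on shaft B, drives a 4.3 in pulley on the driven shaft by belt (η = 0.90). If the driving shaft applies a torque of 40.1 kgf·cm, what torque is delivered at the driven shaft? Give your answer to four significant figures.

Belt: ratio = 161/250 = 0.644; torque at shaft B = 40.1 × 0.644 × 0.96 = 24.791 kgf·cm.
Belt: ratio = 4.3/7.8 = 0.55128; torque at the driven shaft = 24.791 × 0.55128 × 0.90 = 12.3 kgf·cm.

12.30 kgf·cm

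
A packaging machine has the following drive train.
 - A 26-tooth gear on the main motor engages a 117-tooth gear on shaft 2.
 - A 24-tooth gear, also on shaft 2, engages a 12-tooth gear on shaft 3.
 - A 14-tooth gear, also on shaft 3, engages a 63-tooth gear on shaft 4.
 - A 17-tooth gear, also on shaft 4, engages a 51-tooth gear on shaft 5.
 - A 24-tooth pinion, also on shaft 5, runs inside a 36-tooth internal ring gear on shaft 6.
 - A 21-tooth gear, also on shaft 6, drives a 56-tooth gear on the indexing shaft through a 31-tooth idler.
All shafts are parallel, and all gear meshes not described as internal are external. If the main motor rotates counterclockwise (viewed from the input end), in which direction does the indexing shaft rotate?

the main motor → shaft 2: external mesh, 1 reversal → CW.
shaft 2 → shaft 3: external mesh, 1 reversal → CCW.
shaft 3 → shaft 4: external mesh, 1 reversal → CW.
shaft 4 → shaft 5: external mesh, 1 reversal → CCW.
shaft 5 → shaft 6: internal mesh, same direction → CCW.
shaft 6 → the indexing shaft: driver → idler → driven is 2 external meshes, 2 reversals → CCW.
6 reversals in total — an even number — so the indexing shaft turns the same way as the main motor.

counterclockwise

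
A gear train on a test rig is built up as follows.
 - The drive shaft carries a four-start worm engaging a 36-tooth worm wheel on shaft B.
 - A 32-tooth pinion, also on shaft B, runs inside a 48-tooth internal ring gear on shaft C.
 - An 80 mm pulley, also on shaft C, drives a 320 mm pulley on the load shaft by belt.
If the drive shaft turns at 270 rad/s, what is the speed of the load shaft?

5 rad/s

worm 36/4 = 9 → 270/9 = 30 rad/s
internal gear 48/32 = 1.5 → 30/1.5 = 20 rad/s
belt 320/80 = 4 → 20/4 = 5 rad/s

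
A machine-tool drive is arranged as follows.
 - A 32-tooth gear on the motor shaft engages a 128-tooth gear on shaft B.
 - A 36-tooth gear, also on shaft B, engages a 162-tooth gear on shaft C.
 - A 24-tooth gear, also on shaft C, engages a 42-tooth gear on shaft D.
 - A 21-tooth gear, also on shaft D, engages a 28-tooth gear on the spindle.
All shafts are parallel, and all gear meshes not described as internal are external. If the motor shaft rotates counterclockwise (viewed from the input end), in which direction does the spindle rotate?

the motor shaft → shaft B: external mesh, 1 reversal → CW.
shaft B → shaft C: external mesh, 1 reversal → CCW.
shaft C → shaft D: external mesh, 1 reversal → CW.
shaft D → the spindle: external mesh, 1 reversal → CCW.
4 reversals in total — an even number — so the spindle turns the same way as the motor shaft.

counterclockwise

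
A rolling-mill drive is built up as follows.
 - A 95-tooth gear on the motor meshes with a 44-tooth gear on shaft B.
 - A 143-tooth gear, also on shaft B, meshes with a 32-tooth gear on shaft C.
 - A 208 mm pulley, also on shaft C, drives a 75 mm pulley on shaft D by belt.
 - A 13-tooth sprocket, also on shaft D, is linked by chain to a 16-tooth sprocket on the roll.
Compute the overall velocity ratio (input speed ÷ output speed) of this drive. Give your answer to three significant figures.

0.0460

Each stage contributes driven/driver: gear mesh 44/95 = 0.46316, gear mesh 32/143 = 0.22378, belt 75/208 = 0.36058, chain 16/13 = 1.2308.
Overall: 0.46316 × 0.22378 × 0.36058 × 1.2308 = 0.045996.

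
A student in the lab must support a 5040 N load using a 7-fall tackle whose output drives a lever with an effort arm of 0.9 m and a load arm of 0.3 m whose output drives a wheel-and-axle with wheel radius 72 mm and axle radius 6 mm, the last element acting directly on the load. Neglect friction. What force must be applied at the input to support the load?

20 N

Block-and-tackle MA = number of supporting rope parts = 7.
Lever MA = effort arm / load arm = 0.9/0.3 = 3.
Wheel-and-axle MA = R/r = 72/6 = 12.
Combined ideal MA = 7 × 3 × 12 = 252.
Effort = load / MA = 5040 / 252 = 20 N.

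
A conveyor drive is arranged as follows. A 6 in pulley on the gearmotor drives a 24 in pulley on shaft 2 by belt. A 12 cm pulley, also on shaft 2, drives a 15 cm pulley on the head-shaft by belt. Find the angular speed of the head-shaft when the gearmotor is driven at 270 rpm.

54 rpm

the gearmotor → shaft 2 (belt, 24/6): 270 ÷ 4 = 67.5 rpm
shaft 2 → the head-shaft (belt, 15/12): 67.5 ÷ 1.25 = 54 rpm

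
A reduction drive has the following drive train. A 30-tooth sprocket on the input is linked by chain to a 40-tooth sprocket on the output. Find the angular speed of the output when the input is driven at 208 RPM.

156 RPM

the input → the output (chain, 40/30): 208 ÷ 1.3333 = 156 RPM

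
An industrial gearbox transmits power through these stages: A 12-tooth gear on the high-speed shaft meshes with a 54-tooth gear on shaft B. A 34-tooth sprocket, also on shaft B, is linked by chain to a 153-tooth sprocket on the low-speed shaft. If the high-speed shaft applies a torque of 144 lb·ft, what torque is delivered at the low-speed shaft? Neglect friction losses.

2916 lb·ft

gear mesh 54/12 = 4.5 → τ = 144·4.5 = 648 lb·ft
chain 153/34 = 4.5 → τ = 648·4.5 = 2916 lb·ft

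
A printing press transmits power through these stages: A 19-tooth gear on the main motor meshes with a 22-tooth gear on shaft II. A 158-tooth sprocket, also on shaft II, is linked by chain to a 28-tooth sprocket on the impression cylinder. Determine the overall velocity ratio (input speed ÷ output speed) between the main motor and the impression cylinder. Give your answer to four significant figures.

0.2052

Each stage contributes driven/driver: gear mesh 22/19 = 1.1579, chain 28/158 = 0.17722.
Overall: 1.1579 × 0.17722 = 0.2052.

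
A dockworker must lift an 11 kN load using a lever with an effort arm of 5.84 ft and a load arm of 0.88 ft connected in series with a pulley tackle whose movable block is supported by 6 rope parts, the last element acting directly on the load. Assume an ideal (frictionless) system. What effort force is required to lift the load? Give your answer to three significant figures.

0.276 kN

Lever MA = effort arm / load arm = 5.84/0.88 = 6.6364.
Block-and-tackle MA = number of supporting rope parts = 6.
Combined ideal MA = 6.6364 × 6 = 39.818.
Effort = load / MA = 11 / 39.818 = 0.27626 kN.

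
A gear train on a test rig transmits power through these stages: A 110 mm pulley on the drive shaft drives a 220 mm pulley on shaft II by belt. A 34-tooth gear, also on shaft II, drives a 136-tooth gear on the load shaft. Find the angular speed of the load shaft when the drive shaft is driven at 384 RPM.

48 RPM

belt 220/110 = 2 → 384/2 = 192 RPM
gear mesh 136/34 = 4 → 192/4 = 48 RPM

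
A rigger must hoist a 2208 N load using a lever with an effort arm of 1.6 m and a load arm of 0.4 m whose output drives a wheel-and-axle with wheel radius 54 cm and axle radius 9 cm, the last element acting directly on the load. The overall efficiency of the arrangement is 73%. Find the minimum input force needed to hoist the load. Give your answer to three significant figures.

126 N

Lever MA = effort arm / load arm = 1.6/0.4 = 4.
Wheel-and-axle MA = R/r = 54/9 = 6.
Combined ideal MA = 4 × 6 = 24.
Actual MA = 24 × 0.73 = 17.52.
Effort = load / actual MA = 2208 / 17.52 = 126.03 N.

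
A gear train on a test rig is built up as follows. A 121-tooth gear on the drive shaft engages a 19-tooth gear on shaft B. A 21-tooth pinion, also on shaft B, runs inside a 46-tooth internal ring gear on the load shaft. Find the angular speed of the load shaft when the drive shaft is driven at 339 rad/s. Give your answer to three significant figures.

Gear mesh: ratio = 19/121 = 0.15702, so shaft B turns at 339 / 0.15702 = 2158.9 rad/s.
Internal gear: ratio = 46/21 = 2.1905, so the load shaft turns at 2158.9 / 2.1905 = 985.58 rad/s.

986 rad/s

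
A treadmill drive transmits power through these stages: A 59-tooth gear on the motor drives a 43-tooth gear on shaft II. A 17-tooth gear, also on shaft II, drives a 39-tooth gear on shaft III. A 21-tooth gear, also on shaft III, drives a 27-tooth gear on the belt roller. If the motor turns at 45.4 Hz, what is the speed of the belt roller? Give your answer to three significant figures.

21.1 Hz

the motor → shaft II (gear mesh, 43/59): 45.4 ÷ 0.72881 = 62.293 Hz
shaft II → shaft III (gear mesh, 39/17): 62.293 ÷ 2.2941 = 27.153 Hz
shaft III → the belt roller (gear mesh, 27/21): 27.153 ÷ 1.2857 = 21.119 Hz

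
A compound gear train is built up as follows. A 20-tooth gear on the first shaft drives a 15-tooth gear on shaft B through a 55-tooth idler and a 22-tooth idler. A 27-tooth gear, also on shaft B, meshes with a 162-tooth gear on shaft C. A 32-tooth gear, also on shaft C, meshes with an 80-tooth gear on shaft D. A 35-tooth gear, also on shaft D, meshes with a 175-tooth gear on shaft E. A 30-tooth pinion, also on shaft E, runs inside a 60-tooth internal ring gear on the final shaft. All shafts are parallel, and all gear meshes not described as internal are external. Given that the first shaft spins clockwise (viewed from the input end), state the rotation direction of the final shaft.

clockwise

the first shaft → shaft B: driver → idler → idler → driven is 3 external meshes, 3 reversals → CCW.
shaft B → shaft C: external mesh, 1 reversal → CW.
shaft C → shaft D: external mesh, 1 reversal → CCW.
shaft D → shaft E: external mesh, 1 reversal → CW.
shaft E → the final shaft: internal mesh, same direction → CW.
6 reversals in total — an even number — so the final shaft turns the same way as the first shaft.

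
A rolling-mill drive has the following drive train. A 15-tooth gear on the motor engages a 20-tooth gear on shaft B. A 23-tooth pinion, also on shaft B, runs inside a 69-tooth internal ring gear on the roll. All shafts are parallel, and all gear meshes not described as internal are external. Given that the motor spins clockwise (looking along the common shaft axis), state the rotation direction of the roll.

counterclockwise

the motor → shaft B: external mesh, 1 reversal → CCW.
shaft B → the roll: internal mesh, same direction → CCW.
1 reversal in total — an odd number — so the roll turns opposite to the motor.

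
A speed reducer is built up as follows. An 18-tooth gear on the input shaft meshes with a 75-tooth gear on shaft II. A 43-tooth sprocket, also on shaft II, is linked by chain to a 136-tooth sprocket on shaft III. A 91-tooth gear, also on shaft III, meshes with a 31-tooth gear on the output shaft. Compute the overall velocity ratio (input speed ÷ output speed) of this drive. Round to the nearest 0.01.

Each stage contributes driven/driver: gear mesh 75/18 = 4.1667, chain 136/43 = 3.1628, gear mesh 31/91 = 0.34066.
Overall: 4.1667 × 3.1628 × 0.34066 = 4.4893.

4.49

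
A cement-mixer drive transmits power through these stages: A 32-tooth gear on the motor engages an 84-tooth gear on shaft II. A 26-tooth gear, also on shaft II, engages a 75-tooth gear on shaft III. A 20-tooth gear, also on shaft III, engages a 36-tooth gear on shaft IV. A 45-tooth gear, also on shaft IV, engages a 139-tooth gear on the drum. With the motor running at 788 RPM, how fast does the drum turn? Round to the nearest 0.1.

18.7 RPM

Gear mesh: ratio = 84/32 = 2.625, so shaft II turns at 788 / 2.625 = 300.19 RPM.
Gear mesh: ratio = 75/26 = 2.8846, so shaft III turns at 300.19 / 2.8846 = 104.07 RPM.
Gear mesh: ratio = 36/20 = 1.8, so shaft IV turns at 104.07 / 1.8 = 57.814 RPM.
Gear mesh: ratio = 139/45 = 3.0889, so the drum turns at 57.814 / 3.0889 = 18.717 RPM.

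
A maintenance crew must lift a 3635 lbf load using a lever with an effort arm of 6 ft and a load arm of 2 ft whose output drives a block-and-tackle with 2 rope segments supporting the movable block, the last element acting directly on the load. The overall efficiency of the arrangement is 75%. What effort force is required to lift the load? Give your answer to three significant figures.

808 lbf

Lever MA = effort arm / load arm = 6/2 = 3.
Block-and-tackle MA = number of supporting rope parts = 2.
Combined ideal MA = 3 × 2 = 6.
Actual MA = 6 × 0.75 = 4.5.
Effort = load / actual MA = 3635 / 4.5 = 807.78 lbf.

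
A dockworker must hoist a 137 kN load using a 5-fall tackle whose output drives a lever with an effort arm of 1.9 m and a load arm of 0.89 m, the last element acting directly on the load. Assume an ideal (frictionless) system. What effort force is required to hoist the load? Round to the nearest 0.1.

12.8 kN

Block-and-tackle MA = number of supporting rope parts = 5.
Lever MA = effort arm / load arm = 1.9/0.89 = 2.1348.
Combined ideal MA = 5 × 2.1348 = 10.674.
Effort = load / MA = 137 / 10.674 = 12.835 kN.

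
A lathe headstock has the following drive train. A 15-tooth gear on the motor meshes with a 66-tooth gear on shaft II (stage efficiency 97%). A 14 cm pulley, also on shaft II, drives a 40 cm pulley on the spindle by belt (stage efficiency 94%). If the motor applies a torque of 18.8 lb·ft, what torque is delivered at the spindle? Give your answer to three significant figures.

215 lb·ft

After the gear mesh (66/15): 18.8 × 4.4 × 0.97 = 80.238 lb·ft
After the belt (40/14): 80.238 × 2.8571 × 0.94 = 215.5 lb·ft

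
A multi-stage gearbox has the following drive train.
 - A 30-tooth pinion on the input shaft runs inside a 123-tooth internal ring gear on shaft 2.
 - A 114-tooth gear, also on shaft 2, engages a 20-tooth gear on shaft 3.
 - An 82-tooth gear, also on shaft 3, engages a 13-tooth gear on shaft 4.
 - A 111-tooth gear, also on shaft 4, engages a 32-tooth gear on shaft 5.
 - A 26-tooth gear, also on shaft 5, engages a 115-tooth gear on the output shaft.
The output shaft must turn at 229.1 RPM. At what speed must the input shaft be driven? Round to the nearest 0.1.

33.3 RPM

Overall ratio R = 4.1 × 0.17544 × 0.15854 × 0.28829 × 4.4231 = 0.14541.
Required input speed = output speed × R = 229.1 × 0.14541 = 33.313 RPM.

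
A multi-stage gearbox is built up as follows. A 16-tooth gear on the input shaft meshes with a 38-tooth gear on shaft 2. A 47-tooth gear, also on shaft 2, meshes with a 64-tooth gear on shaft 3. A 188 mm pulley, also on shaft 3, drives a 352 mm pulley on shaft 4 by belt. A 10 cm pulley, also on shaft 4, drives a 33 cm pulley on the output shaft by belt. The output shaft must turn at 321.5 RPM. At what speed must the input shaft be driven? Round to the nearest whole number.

Overall ratio R = 2.375 × 1.3617 × 1.8723 × 3.3 = 19.982.
Required input speed = output speed × R = 321.5 × 19.982 = 6424.3 RPM.

6424 RPM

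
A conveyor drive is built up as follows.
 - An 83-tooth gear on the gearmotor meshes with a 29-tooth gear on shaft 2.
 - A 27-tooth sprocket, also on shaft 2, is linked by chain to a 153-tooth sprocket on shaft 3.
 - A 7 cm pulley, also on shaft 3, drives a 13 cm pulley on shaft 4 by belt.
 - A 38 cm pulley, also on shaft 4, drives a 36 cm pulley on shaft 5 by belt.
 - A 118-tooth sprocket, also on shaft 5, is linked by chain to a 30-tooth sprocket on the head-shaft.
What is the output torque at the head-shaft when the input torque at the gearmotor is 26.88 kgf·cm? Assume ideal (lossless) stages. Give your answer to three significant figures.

gear mesh 29/83 = 0.3494 → τ = 26.88·0.3494 = 9.3918 kgf·cm
chain 153/27 = 5.6667 → τ = 9.3918·5.6667 = 53.22 kgf·cm
belt 13/7 = 1.8571 → τ = 53.22·1.8571 = 98.838 kgf·cm
belt 36/38 = 0.94737 → τ = 98.838·0.94737 = 93.636 kgf·cm
chain 30/118 = 0.25424 → τ = 93.636·0.25424 = 23.806 kgf·cm

23.8 kgf·cm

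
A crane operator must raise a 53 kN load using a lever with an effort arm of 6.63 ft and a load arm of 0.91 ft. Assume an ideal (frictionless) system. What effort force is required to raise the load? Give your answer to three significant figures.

7.27 kN

Lever MA = effort arm / load arm = 6.63/0.91 = 7.2857.
Effort = load / MA = 53 / 7.2857 = 7.2745 kN.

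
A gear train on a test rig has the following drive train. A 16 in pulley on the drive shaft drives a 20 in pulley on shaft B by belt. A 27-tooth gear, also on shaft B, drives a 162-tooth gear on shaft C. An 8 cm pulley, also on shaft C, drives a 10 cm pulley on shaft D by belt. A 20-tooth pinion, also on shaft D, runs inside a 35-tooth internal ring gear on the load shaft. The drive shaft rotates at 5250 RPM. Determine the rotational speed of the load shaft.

the drive shaft → shaft B (belt, 20/16): 5250 ÷ 1.25 = 4200 RPM
shaft B → shaft C (gear mesh, 162/27): 4200 ÷ 6 = 700 RPM
shaft C → shaft D (belt, 10/8): 700 ÷ 1.25 = 560 RPM
shaft D → the load shaft (internal gear, 35/20): 560 ÷ 1.75 = 320 RPM

320 RPM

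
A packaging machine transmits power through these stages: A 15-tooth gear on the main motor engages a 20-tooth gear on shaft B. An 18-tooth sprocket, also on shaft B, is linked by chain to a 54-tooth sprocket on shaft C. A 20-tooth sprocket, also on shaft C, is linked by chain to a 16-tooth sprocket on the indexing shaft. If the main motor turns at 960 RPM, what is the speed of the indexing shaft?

300 RPM

Gear mesh: ratio = 20/15 = 1.3333, so shaft B turns at 960 / 1.3333 = 720 RPM.
Chain: ratio = 54/18 = 3, so shaft C turns at 720 / 3 = 240 RPM.
Chain: ratio = 16/20 = 0.8, so the indexing shaft turns at 240 / 0.8 = 300 RPM.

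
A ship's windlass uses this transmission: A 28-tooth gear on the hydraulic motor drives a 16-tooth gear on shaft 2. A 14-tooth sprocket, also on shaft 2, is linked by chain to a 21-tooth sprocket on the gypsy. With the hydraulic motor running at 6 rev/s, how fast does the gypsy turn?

7 rev/s

Gear mesh: ratio = 16/28 = 0.57143, so shaft 2 turns at 6 / 0.57143 = 10.5 rev/s.
Chain: ratio = 21/14 = 1.5, so the gypsy turns at 10.5 / 1.5 = 7 rev/s.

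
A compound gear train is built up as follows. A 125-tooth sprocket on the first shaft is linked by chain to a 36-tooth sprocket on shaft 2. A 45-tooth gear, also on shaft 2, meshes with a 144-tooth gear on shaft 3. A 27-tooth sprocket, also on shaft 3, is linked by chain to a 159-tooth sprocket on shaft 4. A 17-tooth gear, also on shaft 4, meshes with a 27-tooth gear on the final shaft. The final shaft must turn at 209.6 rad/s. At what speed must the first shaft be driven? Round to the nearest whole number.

1807 rad/s

Overall ratio R = 0.288 × 3.2 × 5.8889 × 1.5882 = 8.6197.
Required input speed = output speed × R = 209.6 × 8.6197 = 1806.7 rad/s.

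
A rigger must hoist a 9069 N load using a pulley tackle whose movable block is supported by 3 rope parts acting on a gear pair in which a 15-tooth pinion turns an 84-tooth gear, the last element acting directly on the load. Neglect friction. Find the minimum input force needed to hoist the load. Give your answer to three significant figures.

Block-and-tackle MA = number of supporting rope parts = 3.
Gear pair MA = 84/15 = 5.6.
Combined ideal MA = 3 × 5.6 = 16.8.
Effort = load / MA = 9069 / 16.8 = 539.82 N.

540 N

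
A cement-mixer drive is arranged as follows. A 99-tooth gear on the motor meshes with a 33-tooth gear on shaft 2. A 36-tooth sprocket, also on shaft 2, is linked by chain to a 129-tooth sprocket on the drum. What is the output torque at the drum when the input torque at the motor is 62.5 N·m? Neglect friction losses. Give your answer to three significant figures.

After the gear mesh (33/99): 62.5 × 0.33333 = 20.833 N·m
After the chain (129/36): 20.833 × 3.5833 = 74.653 N·m

74.7 N·m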